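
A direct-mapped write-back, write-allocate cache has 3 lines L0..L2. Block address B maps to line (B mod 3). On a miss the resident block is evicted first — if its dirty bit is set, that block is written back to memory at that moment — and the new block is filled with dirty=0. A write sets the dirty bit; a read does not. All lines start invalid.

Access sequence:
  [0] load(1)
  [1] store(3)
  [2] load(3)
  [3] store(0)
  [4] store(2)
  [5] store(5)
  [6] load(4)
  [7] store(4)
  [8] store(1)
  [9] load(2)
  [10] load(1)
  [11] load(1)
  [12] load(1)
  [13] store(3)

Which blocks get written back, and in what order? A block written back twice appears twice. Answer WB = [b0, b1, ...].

WB = [3, 2, 4, 5, 0]

0: R B1 → L1 miss [-]
1: W B3 → L0 miss [D]
2: R B3 → L0 hit [D]
3: W B0 → L0 miss wb→B3 [D]
4: W B2 → L2 miss [D]
5: W B5 → L2 miss wb→B2 [D]
6: R B4 → L1 miss [-]
7: W B4 → L1 hit [D]
8: W B1 → L1 miss wb→B4 [D]
9: R B2 → L2 miss wb→B5 [-]
10: R B1 → L1 hit [D]
11: R B1 → L1 hit [D]
12: R B1 → L1 hit [D]
13: W B3 → L0 miss wb→B0 [D]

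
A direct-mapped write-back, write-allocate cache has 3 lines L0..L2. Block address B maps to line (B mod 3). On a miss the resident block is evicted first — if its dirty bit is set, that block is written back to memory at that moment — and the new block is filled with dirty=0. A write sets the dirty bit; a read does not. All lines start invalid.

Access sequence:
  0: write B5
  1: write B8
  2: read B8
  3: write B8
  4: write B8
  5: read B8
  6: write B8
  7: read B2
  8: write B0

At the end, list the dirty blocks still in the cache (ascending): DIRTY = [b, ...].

DIRTY = [0]

0: W B5 → L2 miss [D]
1: W B8 → L2 miss wb→B5 [D]
2: R B8 → L2 hit [D]
3: W B8 → L2 hit [D]
4: W B8 → L2 hit [D]
5: R B8 → L2 hit [D]
6: W B8 → L2 hit [D]
7: R B2 → L2 miss wb→B8 [-]
8: W B0 → L0 miss [D]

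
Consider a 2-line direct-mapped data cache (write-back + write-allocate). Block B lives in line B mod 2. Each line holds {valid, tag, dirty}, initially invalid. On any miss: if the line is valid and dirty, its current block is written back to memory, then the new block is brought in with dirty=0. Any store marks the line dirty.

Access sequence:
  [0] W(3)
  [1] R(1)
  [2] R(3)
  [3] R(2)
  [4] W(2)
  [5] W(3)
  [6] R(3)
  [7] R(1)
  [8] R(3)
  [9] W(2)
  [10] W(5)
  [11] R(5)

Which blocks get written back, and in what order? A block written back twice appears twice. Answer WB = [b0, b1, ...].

WB = [3, 3]

0: W B3 -> L1 miss  d=D]
1: R B1 -> L1 miss wb->B3  d=-]
2: R B3 -> L1 miss  d=-]
3: R B2 -> L0 miss  d=-]
4: W B2 -> L0 hit  d=D]
5: W B3 -> L1 hit  d=D]
6: R B3 -> L1 hit  d=D]
7: R B1 -> L1 miss wb->B3  d=-]
8: R B3 -> L1 miss  d=-]
9: W B2 -> L0 hit  d=D]
10: W B5 -> L1 miss  d=D]
11: R B5 -> L1 hit  d=D]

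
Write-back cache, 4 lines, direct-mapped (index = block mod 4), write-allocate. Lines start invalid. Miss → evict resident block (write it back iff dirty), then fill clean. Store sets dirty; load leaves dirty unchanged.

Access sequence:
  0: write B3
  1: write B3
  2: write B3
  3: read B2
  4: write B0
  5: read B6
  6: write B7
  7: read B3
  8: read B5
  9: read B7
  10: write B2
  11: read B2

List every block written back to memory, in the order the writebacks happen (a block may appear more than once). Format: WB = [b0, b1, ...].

WB = [3, 7]

0: W B3 → L3 miss [D]
1: W B3 → L3 hit [D]
2: W B3 → L3 hit [D]
3: R B2 → L2 miss [-]
4: W B0 → L0 miss [D]
5: R B6 → L2 miss [-]
6: W B7 → L3 miss wb→B3 [D]
7: R B3 → L3 miss wb→B7 [-]
8: R B5 → L1 miss [-]
9: R B7 → L3 miss [-]
10: W B2 → L2 miss [D]
11: R B2 → L2 hit [D]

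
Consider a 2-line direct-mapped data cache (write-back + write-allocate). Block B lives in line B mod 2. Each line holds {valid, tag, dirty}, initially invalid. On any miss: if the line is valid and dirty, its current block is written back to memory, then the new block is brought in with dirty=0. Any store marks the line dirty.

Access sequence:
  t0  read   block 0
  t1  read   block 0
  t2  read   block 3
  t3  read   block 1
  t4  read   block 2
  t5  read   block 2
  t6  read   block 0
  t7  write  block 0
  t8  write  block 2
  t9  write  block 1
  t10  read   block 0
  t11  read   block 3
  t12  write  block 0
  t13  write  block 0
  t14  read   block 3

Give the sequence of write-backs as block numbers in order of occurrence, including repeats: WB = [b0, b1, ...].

0: R B0 → L0 miss [-]
1: R B0 → L0 hit [-]
2: R B3 → L1 miss [-]
3: R B1 → L1 miss [-]
4: R B2 → L0 miss [-]
5: R B2 → L0 hit [-]
6: R B0 → L0 miss [-]
7: W B0 → L0 hit [D]
8: W B2 → L0 miss wb→B0 [D]
9: W B1 → L1 hit [D]
10: R B0 → L0 miss wb→B2 [-]
11: R B3 → L1 miss wb→B1 [-]
12: W B0 → L0 hit [D]
13: W B0 → L0 hit [D]
14: R B3 → L1 hit [-]

WB = [0, 2, 1]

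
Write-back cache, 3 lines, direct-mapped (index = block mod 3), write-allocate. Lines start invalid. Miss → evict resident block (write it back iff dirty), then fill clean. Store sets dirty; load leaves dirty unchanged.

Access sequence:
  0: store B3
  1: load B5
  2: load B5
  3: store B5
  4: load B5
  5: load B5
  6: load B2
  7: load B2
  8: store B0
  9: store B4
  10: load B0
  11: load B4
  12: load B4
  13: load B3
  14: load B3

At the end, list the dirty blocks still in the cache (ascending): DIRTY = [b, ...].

DIRTY = [4]

0: W B3 → L0 miss [D]
1: R B5 → L2 miss [-]
2: R B5 → L2 hit [-]
3: W B5 → L2 hit [D]
4: R B5 → L2 hit [D]
5: R B5 → L2 hit [D]
6: R B2 → L2 miss wb→B5 [-]
7: R B2 → L2 hit [-]
8: W B0 → L0 miss wb→B3 [D]
9: W B4 → L1 miss [D]
10: R B0 → L0 hit [D]
11: R B4 → L1 hit [D]
12: R B4 → L1 hit [D]
13: R B3 → L0 miss wb→B0 [-]
14: R B3 → L0 hit [-]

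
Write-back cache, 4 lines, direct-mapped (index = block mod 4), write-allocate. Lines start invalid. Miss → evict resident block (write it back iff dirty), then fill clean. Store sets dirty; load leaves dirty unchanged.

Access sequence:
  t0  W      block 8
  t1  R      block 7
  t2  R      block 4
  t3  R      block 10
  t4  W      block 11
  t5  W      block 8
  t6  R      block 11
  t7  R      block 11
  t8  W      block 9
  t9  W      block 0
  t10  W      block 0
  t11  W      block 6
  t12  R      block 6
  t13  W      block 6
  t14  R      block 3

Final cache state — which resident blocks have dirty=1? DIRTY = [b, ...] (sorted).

0: W B8 → L0 miss [D]
1: R B7 → L3 miss [-]
2: R B4 → L0 miss wb→B8 [-]
3: R B10 → L2 miss [-]
4: W B11 → L3 miss [D]
5: W B8 → L0 miss [D]
6: R B11 → L3 hit [D]
7: R B11 → L3 hit [D]
8: W B9 → L1 miss [D]
9: W B0 → L0 miss wb→B8 [D]
10: W B0 → L0 hit [D]
11: W B6 → L2 miss [D]
12: R B6 → L2 hit [D]
13: W B6 → L2 hit [D]
14: R B3 → L3 miss wb→B11 [-]

DIRTY = [0, 6, 9]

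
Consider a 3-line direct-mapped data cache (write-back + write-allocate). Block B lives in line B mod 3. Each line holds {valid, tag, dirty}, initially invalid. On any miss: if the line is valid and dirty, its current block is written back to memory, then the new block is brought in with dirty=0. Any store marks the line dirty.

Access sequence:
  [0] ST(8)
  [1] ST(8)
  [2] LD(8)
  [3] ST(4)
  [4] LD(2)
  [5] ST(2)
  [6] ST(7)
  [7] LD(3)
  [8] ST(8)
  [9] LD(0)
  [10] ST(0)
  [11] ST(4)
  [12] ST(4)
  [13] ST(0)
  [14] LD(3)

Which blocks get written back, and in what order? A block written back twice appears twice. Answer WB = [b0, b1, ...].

WB = [8, 4, 2, 7, 0]

0: W B8 → L2 miss [D]
1: W B8 → L2 hit [D]
2: R B8 → L2 hit [D]
3: W B4 → L1 miss [D]
4: R B2 → L2 miss wb→B8 [-]
5: W B2 → L2 hit [D]
6: W B7 → L1 miss wb→B4 [D]
7: R B3 → L0 miss [-]
8: W B8 → L2 miss wb→B2 [D]
9: R B0 → L0 miss [-]
10: W B0 → L0 hit [D]
11: W B4 → L1 miss wb→B7 [D]
12: W B4 → L1 hit [D]
13: W B0 → L0 hit [D]
14: R B3 → L0 miss wb→B0 [-]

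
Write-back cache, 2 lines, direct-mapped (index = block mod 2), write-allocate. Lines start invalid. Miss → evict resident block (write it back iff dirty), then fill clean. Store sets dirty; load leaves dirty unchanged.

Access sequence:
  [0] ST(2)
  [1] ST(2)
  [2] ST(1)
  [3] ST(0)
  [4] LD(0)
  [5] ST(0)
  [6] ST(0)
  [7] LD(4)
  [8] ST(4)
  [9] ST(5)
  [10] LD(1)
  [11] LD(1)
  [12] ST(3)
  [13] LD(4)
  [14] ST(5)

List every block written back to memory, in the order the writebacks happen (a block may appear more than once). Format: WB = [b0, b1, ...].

WB = [2, 0, 1, 5, 3]

0: W B2 → L0 miss [D]
1: W B2 → L0 hit [D]
2: W B1 → L1 miss [D]
3: W B0 → L0 miss wb→B2 [D]
4: R B0 → L0 hit [D]
5: W B0 → L0 hit [D]
6: W B0 → L0 hit [D]
7: R B4 → L0 miss wb→B0 [-]
8: W B4 → L0 hit [D]
9: W B5 → L1 miss wb→B1 [D]
10: R B1 → L1 miss wb→B5 [-]
11: R B1 → L1 hit [-]
12: W B3 → L1 miss [D]
13: R B4 → L0 hit [D]
14: W B5 → L1 miss wb→B3 [D]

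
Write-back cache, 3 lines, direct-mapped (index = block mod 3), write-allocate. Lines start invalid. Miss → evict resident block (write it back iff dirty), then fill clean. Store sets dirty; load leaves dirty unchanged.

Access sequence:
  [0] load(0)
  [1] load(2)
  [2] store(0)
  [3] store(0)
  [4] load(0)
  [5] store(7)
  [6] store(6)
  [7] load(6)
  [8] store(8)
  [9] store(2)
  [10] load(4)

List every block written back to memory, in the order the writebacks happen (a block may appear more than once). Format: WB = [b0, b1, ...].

WB = [0, 8, 7]

0: R B0 -> L0 miss  d=-]
1: R B2 -> L2 miss  d=-]
2: W B0 -> L0 hit  d=D]
3: W B0 -> L0 hit  d=D]
4: R B0 -> L0 hit  d=D]
5: W B7 -> L1 miss  d=D]
6: W B6 -> L0 miss wb->B0  d=D]
7: R B6 -> L0 hit  d=D]
8: W B8 -> L2 miss  d=D]
9: W B2 -> L2 miss wb->B8  d=D]
10: R B4 -> L1 miss wb->B7  d=-]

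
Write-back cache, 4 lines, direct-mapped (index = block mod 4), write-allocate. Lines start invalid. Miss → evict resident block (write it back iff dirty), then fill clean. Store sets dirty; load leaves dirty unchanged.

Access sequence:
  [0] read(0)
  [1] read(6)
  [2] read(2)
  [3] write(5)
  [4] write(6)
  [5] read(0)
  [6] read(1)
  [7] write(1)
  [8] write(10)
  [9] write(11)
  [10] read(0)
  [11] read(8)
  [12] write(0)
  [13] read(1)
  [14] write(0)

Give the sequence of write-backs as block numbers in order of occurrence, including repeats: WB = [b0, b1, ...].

0: R B0 -> L0 miss  d=-]
1: R B6 -> L2 miss  d=-]
2: R B2 -> L2 miss  d=-]
3: W B5 -> L1 miss  d=D]
4: W B6 -> L2 miss  d=D]
5: R B0 -> L0 hit  d=-]
6: R B1 -> L1 miss wb->B5  d=-]
7: W B1 -> L1 hit  d=D]
8: W B10 -> L2 miss wb->B6  d=D]
9: W B11 -> L3 miss  d=D]
10: R B0 -> L0 hit  d=-]
11: R B8 -> L0 miss  d=-]
12: W B0 -> L0 miss  d=D]
13: R B1 -> L1 hit  d=D]
14: W B0 -> L0 hit  d=D]

WB = [5, 6]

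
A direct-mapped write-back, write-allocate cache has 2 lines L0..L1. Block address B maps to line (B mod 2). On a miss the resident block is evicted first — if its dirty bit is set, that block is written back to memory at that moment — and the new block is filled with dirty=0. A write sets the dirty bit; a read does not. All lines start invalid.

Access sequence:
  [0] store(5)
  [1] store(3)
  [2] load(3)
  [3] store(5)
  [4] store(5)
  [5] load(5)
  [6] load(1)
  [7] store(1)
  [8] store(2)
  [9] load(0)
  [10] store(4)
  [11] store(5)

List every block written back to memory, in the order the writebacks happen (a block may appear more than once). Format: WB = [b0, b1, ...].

0: W B5 -> L1 miss  d=D]
1: W B3 -> L1 miss wb->B5  d=D]
2: R B3 -> L1 hit  d=D]
3: W B5 -> L1 miss wb->B3  d=D]
4: W B5 -> L1 hit  d=D]
5: R B5 -> L1 hit  d=D]
6: R B1 -> L1 miss wb->B5  d=-]
7: W B1 -> L1 hit  d=D]
8: W B2 -> L0 miss  d=D]
9: R B0 -> L0 miss wb->B2  d=-]
10: W B4 -> L0 miss  d=D]
11: W B5 -> L1 miss wb->B1  d=D]

WB = [5, 3, 5, 2, 1]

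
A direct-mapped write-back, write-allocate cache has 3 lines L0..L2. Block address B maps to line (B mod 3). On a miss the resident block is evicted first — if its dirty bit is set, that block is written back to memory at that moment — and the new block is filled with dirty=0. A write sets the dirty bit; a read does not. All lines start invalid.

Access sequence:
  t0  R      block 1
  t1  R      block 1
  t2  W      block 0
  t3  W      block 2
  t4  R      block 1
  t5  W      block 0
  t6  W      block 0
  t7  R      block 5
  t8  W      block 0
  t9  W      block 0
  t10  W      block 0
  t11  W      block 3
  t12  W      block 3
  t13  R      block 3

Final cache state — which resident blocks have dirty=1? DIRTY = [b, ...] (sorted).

DIRTY = [3]

0: R B1 → L1 miss [-]
1: R B1 → L1 hit [-]
2: W B0 → L0 miss [D]
3: W B2 → L2 miss [D]
4: R B1 → L1 hit [-]
5: W B0 → L0 hit [D]
6: W B0 → L0 hit [D]
7: R B5 → L2 miss wb→B2 [-]
8: W B0 → L0 hit [D]
9: W B0 → L0 hit [D]
10: W B0 → L0 hit [D]
11: W B3 → L0 miss wb→B0 [D]
12: W B3 → L0 hit [D]
13: R B3 → L0 hit [D]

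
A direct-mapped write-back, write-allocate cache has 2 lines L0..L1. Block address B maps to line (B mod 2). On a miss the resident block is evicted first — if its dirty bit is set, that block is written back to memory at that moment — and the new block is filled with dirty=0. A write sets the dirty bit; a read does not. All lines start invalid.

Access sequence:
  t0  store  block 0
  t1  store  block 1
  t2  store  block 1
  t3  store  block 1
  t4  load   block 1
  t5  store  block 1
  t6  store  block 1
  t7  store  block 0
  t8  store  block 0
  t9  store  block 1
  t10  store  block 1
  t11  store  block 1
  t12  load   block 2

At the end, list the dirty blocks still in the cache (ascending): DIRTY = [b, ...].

  0 | W B0 → L0 miss [D]
  1 | W B1 → L1 miss [D]
  2 | W B1 → L1 hit [D]
  3 | W B1 → L1 hit [D]
  4 | R B1 → L1 hit [D]
  5 | W B1 → L1 hit [D]
  6 | W B1 → L1 hit [D]
  7 | W B0 → L0 hit [D]
  8 | W B0 → L0 hit [D]
  9 | W B1 → L1 hit [D]
  10 | W B1 → L1 hit [D]
  11 | W B1 → L1 hit [D]
  12 | R B2 → L0 miss wb→B0 [-]

DIRTY = [1]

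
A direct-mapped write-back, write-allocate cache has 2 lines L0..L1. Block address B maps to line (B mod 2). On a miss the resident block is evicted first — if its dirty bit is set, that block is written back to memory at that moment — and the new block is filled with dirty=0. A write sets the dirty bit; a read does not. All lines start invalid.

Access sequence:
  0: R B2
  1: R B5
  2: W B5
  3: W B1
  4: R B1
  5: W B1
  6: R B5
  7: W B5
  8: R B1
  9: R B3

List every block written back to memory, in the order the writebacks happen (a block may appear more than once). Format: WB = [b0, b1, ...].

0: R B2 -> L0 miss  d=-]
1: R B5 -> L1 miss  d=-]
2: W B5 -> L1 hit  d=D]
3: W B1 -> L1 miss wb->B5  d=D]
4: R B1 -> L1 hit  d=D]
5: W B1 -> L1 hit  d=D]
6: R B5 -> L1 miss wb->B1  d=-]
7: W B5 -> L1 hit  d=D]
8: R B1 -> L1 miss wb->B5  d=-]
9: R B3 -> L1 miss  d=-]

WB = [5, 1, 5]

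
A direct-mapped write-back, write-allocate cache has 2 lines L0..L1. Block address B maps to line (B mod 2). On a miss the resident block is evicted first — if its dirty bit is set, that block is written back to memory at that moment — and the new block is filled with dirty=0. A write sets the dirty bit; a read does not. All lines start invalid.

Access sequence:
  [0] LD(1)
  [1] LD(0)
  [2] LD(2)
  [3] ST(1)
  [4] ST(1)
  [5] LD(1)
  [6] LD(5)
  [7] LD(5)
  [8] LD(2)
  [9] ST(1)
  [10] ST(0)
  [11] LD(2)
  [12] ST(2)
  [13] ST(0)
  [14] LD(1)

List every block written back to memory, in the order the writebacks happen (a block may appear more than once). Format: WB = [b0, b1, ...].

WB = [1, 0, 2]

  0 | R B1 → L1 miss [-]
  1 | R B0 → L0 miss [-]
  2 | R B2 → L0 miss [-]
  3 | W B1 → L1 hit [D]
  4 | W B1 → L1 hit [D]
  5 | R B1 → L1 hit [D]
  6 | R B5 → L1 miss wb→B1 [-]
  7 | R B5 → L1 hit [-]
  8 | R B2 → L0 hit [-]
  9 | W B1 → L1 miss [D]
  10 | W B0 → L0 miss [D]
  11 | R B2 → L0 miss wb→B0 [-]
  12 | W B2 → L0 hit [D]
  13 | W B0 → L0 miss wb→B2 [D]
  14 | R B1 → L1 hit [D]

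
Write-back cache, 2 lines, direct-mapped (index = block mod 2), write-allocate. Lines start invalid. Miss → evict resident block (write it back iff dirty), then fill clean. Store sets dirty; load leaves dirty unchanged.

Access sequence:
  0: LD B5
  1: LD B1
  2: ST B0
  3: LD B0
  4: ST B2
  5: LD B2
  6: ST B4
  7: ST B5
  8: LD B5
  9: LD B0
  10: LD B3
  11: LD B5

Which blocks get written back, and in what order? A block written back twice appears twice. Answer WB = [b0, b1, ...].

WB = [0, 2, 4, 5]

0: R B5 → L1 miss [-]
1: R B1 → L1 miss [-]
2: W B0 → L0 miss [D]
3: R B0 → L0 hit [D]
4: W B2 → L0 miss wb→B0 [D]
5: R B2 → L0 hit [D]
6: W B4 → L0 miss wb→B2 [D]
7: W B5 → L1 miss [D]
8: R B5 → L1 hit [D]
9: R B0 → L0 miss wb→B4 [-]
10: R B3 → L1 miss wb→B5 [-]
11: R B5 → L1 miss [-]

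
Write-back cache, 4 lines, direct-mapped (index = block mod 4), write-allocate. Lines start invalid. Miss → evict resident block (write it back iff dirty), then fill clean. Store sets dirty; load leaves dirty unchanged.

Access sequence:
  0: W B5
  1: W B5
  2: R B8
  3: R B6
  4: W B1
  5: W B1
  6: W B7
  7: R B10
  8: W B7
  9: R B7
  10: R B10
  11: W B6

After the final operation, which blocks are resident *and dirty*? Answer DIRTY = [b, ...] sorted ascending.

DIRTY = [1, 6, 7]

0: W B5 → L1 miss [D]
1: W B5 → L1 hit [D]
2: R B8 → L0 miss [-]
3: R B6 → L2 miss [-]
4: W B1 → L1 miss wb→B5 [D]
5: W B1 → L1 hit [D]
6: W B7 → L3 miss [D]
7: R B10 → L2 miss [-]
8: W B7 → L3 hit [D]
9: R B7 → L3 hit [D]
10: R B10 → L2 hit [-]
11: W B6 → L2 miss [D]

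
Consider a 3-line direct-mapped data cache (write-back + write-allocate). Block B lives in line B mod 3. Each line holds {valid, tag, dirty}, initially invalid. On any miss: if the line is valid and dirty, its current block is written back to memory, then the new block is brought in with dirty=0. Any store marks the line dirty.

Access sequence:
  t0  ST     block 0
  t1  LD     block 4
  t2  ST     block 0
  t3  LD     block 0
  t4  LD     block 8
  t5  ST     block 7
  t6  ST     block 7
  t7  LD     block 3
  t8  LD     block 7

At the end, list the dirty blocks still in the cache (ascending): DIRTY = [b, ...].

DIRTY = [7]

0: W B0 → L0 miss [D]
1: R B4 → L1 miss [-]
2: W B0 → L0 hit [D]
3: R B0 → L0 hit [D]
4: R B8 → L2 miss [-]
5: W B7 → L1 miss [D]
6: W B7 → L1 hit [D]
7: R B3 → L0 miss wb→B0 [-]
8: R B7 → L1 hit [D]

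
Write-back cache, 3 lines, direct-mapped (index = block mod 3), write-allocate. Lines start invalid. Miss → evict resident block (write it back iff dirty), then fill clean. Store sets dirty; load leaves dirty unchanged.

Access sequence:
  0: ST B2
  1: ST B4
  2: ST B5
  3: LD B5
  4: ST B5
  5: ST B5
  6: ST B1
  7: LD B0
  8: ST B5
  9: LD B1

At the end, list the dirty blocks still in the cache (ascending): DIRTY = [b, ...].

DIRTY = [1, 5]

0: W B2 → L2 miss [D]
1: W B4 → L1 miss [D]
2: W B5 → L2 miss wb→B2 [D]
3: R B5 → L2 hit [D]
4: W B5 → L2 hit [D]
5: W B5 → L2 hit [D]
6: W B1 → L1 miss wb→B4 [D]
7: R B0 → L0 miss [-]
8: W B5 → L2 hit [D]
9: R B1 → L1 hit [D]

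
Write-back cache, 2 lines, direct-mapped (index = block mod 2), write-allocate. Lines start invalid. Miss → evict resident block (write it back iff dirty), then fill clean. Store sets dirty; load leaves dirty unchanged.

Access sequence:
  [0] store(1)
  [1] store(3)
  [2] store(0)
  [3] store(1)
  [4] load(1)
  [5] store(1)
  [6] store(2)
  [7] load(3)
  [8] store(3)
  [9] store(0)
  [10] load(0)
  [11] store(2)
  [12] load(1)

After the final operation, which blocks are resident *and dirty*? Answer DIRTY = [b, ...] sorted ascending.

  0 | W B1 → L1 miss [D]
  1 | W B3 → L1 miss wb→B1 [D]
  2 | W B0 → L0 miss [D]
  3 | W B1 → L1 miss wb→B3 [D]
  4 | R B1 → L1 hit [D]
  5 | W B1 → L1 hit [D]
  6 | W B2 → L0 miss wb→B0 [D]
  7 | R B3 → L1 miss wb→B1 [-]
  8 | W B3 → L1 hit [D]
  9 | W B0 → L0 miss wb→B2 [D]
  10 | R B0 → L0 hit [D]
  11 | W B2 → L0 miss wb→B0 [D]
  12 | R B1 → L1 miss wb→B3 [-]

DIRTY = [2]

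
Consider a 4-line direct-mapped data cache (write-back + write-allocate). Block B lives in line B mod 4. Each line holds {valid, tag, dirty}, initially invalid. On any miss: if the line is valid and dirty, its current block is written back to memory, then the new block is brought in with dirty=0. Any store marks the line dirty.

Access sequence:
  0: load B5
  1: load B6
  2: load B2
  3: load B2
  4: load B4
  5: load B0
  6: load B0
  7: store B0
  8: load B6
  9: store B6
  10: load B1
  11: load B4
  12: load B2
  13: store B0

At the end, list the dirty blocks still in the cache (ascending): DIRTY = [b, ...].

DIRTY = [0]

0: R B5 → L1 miss [-]
1: R B6 → L2 miss [-]
2: R B2 → L2 miss [-]
3: R B2 → L2 hit [-]
4: R B4 → L0 miss [-]
5: R B0 → L0 miss [-]
6: R B0 → L0 hit [-]
7: W B0 → L0 hit [D]
8: R B6 → L2 miss [-]
9: W B6 → L2 hit [D]
10: R B1 → L1 miss [-]
11: R B4 → L0 miss wb→B0 [-]
12: R B2 → L2 miss wb→B6 [-]
13: W B0 → L0 miss [D]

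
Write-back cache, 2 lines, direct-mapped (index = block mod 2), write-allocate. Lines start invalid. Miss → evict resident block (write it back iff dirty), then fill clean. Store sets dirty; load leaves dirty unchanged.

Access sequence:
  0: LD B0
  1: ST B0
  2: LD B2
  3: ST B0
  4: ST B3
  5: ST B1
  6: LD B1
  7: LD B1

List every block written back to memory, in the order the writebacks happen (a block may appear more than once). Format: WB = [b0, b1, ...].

  0 | R B0 → L0 miss [-]
  1 | W B0 → L0 hit [D]
  2 | R B2 → L0 miss wb→B0 [-]
  3 | W B0 → L0 miss [D]
  4 | W B3 → L1 miss [D]
  5 | W B1 → L1 miss wb→B3 [D]
  6 | R B1 → L1 hit [D]
  7 | R B1 → L1 hit [D]

WB = [0, 3]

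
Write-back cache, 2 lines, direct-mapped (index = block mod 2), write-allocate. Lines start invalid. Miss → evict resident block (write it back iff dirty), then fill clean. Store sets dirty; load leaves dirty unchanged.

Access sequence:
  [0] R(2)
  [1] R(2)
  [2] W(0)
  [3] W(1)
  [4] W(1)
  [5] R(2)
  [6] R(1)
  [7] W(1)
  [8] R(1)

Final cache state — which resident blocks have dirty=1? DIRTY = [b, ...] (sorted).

DIRTY = [1]

0: R B2 -> L0 miss  d=-]
1: R B2 -> L0 hit  d=-]
2: W B0 -> L0 miss  d=D]
3: W B1 -> L1 miss  d=D]
4: W B1 -> L1 hit  d=D]
5: R B2 -> L0 miss wb->B0  d=-]
6: R B1 -> L1 hit  d=D]
7: W B1 -> L1 hit  d=D]
8: R B1 -> L1 hit  d=D]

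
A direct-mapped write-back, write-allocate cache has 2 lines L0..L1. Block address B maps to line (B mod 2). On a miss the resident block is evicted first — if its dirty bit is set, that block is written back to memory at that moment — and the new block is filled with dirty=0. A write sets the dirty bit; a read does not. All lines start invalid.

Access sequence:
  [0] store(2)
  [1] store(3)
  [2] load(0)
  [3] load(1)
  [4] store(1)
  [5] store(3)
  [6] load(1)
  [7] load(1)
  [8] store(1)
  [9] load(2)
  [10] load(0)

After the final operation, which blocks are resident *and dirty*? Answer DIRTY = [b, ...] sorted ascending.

DIRTY = [1]

  0 | W B2 → L0 miss [D]
  1 | W B3 → L1 miss [D]
  2 | R B0 → L0 miss wb→B2 [-]
  3 | R B1 → L1 miss wb→B3 [-]
  4 | W B1 → L1 hit [D]
  5 | W B3 → L1 miss wb→B1 [D]
  6 | R B1 → L1 miss wb→B3 [-]
  7 | R B1 → L1 hit [-]
  8 | W B1 → L1 hit [D]
  9 | R B2 → L0 miss [-]
  10 | R B0 → L0 miss [-]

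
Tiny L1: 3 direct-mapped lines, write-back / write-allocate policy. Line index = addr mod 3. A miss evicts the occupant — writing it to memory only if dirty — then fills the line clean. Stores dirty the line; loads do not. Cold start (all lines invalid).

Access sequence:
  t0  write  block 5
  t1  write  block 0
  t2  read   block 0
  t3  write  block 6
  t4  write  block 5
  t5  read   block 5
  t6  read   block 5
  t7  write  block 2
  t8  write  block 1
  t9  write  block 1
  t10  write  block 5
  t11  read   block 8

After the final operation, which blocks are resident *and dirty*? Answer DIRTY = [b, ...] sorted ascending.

DIRTY = [1, 6]

0: W B5 → L2 miss [D]
1: W B0 → L0 miss [D]
2: R B0 → L0 hit [D]
3: W B6 → L0 miss wb→B0 [D]
4: W B5 → L2 hit [D]
5: R B5 → L2 hit [D]
6: R B5 → L2 hit [D]
7: W B2 → L2 miss wb→B5 [D]
8: W B1 → L1 miss [D]
9: W B1 → L1 hit [D]
10: W B5 → L2 miss wb→B2 [D]
11: R B8 → L2 miss wb→B5 [-]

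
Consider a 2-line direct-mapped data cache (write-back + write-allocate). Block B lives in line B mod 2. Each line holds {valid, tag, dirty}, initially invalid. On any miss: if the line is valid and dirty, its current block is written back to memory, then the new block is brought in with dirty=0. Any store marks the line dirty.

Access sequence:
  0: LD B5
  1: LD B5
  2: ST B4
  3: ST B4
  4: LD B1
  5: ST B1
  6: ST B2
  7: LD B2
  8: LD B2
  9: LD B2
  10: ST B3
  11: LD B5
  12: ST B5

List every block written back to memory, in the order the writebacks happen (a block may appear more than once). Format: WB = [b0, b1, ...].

0: R B5 → L1 miss [-]
1: R B5 → L1 hit [-]
2: W B4 → L0 miss [D]
3: W B4 → L0 hit [D]
4: R B1 → L1 miss [-]
5: W B1 → L1 hit [D]
6: W B2 → L0 miss wb→B4 [D]
7: R B2 → L0 hit [D]
8: R B2 → L0 hit [D]
9: R B2 → L0 hit [D]
10: W B3 → L1 miss wb→B1 [D]
11: R B5 → L1 miss wb→B3 [-]
12: W B5 → L1 hit [D]

WB = [4, 1, 3]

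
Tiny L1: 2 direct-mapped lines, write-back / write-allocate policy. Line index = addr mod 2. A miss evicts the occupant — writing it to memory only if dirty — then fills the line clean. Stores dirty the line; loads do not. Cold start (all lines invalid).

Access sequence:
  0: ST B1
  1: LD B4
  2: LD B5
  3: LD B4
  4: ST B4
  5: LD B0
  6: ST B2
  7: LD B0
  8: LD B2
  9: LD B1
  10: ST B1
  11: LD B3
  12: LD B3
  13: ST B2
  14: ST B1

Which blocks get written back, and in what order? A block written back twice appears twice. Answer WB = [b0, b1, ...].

WB = [1, 4, 2, 1]

0: W B1 -> L1 miss  d=D]
1: R B4 -> L0 miss  d=-]
2: R B5 -> L1 miss wb->B1  d=-]
3: R B4 -> L0 hit  d=-]
4: W B4 -> L0 hit  d=D]
5: R B0 -> L0 miss wb->B4  d=-]
6: W B2 -> L0 miss  d=D]
7: R B0 -> L0 miss wb->B2  d=-]
8: R B2 -> L0 miss  d=-]
9: R B1 -> L1 miss  d=-]
10: W B1 -> L1 hit  d=D]
11: R B3 -> L1 miss wb->B1  d=-]
12: R B3 -> L1 hit  d=-]
13: W B2 -> L0 hit  d=D]
14: W B1 -> L1 miss  d=D]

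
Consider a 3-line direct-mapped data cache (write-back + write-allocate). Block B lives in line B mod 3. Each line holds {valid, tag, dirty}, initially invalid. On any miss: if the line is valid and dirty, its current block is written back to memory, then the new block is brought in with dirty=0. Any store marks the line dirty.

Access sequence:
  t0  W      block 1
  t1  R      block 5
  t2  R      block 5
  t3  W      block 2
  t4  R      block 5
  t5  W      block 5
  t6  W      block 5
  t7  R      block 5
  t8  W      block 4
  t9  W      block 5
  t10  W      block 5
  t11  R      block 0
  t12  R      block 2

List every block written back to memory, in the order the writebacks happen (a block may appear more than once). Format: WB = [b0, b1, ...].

WB = [2, 1, 5]

0: W B1 -> L1 miss  d=D]
1: R B5 -> L2 miss  d=-]
2: R B5 -> L2 hit  d=-]
3: W B2 -> L2 miss  d=D]
4: R B5 -> L2 miss wb->B2  d=-]
5: W B5 -> L2 hit  d=D]
6: W B5 -> L2 hit  d=D]
7: R B5 -> L2 hit  d=D]
8: W B4 -> L1 miss wb->B1  d=D]
9: W B5 -> L2 hit  d=D]
10: W B5 -> L2 hit  d=D]
11: R B0 -> L0 miss  d=-]
12: R B2 -> L2 miss wb->B5  d=-]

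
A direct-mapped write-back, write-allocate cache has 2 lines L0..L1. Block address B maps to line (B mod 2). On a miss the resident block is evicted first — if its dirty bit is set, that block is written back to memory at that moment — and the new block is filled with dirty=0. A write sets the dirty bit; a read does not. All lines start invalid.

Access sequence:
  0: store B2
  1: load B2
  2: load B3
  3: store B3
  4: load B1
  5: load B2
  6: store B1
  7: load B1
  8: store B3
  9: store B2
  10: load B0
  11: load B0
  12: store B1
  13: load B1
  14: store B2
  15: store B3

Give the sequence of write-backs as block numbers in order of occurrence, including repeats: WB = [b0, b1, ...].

0: W B2 -> L0 miss  d=D]
1: R B2 -> L0 hit  d=D]
2: R B3 -> L1 miss  d=-]
3: W B3 -> L1 hit  d=D]
4: R B1 -> L1 miss wb->B3  d=-]
5: R B2 -> L0 hit  d=D]
6: W B1 -> L1 hit  d=D]
7: R B1 -> L1 hit  d=D]
8: W B3 -> L1 miss wb->B1  d=D]
9: W B2 -> L0 hit  d=D]
10: R B0 -> L0 miss wb->B2  d=-]
11: R B0 -> L0 hit  d=-]
12: W B1 -> L1 miss wb->B3  d=D]
13: R B1 -> L1 hit  d=D]
14: W B2 -> L0 miss  d=D]
15: W B3 -> L1 miss wb->B1  d=D]

WB = [3, 1, 2, 3, 1]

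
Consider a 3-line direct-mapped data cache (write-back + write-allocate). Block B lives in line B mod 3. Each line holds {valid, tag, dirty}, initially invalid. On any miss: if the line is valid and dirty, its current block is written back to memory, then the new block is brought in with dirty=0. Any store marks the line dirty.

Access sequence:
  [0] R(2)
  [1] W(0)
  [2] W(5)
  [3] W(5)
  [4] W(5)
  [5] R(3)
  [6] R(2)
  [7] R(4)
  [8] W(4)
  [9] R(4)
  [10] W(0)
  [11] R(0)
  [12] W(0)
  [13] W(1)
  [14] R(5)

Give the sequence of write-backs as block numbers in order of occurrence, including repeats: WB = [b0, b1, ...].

0: R B2 -> L2 miss  d=-]
1: W B0 -> L0 miss  d=D]
2: W B5 -> L2 miss  d=D]
3: W B5 -> L2 hit  d=D]
4: W B5 -> L2 hit  d=D]
5: R B3 -> L0 miss wb->B0  d=-]
6: R B2 -> L2 miss wb->B5  d=-]
7: R B4 -> L1 miss  d=-]
8: W B4 -> L1 hit  d=D]
9: R B4 -> L1 hit  d=D]
10: W B0 -> L0 miss  d=D]
11: R B0 -> L0 hit  d=D]
12: W B0 -> L0 hit  d=D]
13: W B1 -> L1 miss wb->B4  d=D]
14: R B5 -> L2 miss  d=-]

WB = [0, 5, 4]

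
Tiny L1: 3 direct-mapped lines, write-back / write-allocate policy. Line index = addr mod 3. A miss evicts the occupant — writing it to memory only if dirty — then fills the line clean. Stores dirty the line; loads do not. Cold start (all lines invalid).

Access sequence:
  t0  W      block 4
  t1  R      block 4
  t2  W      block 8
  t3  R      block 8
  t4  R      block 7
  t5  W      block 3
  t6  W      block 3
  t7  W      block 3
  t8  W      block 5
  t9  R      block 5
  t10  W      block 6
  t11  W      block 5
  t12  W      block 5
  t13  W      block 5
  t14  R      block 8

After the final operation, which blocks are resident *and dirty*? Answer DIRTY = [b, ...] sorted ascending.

DIRTY = [6]

0: W B4 → L1 miss [D]
1: R B4 → L1 hit [D]
2: W B8 → L2 miss [D]
3: R B8 → L2 hit [D]
4: R B7 → L1 miss wb→B4 [-]
5: W B3 → L0 miss [D]
6: W B3 → L0 hit [D]
7: W B3 → L0 hit [D]
8: W B5 → L2 miss wb→B8 [D]
9: R B5 → L2 hit [D]
10: W B6 → L0 miss wb→B3 [D]
11: W B5 → L2 hit [D]
12: W B5 → L2 hit [D]
13: W B5 → L2 hit [D]
14: R B8 → L2 miss wb→B5 [-]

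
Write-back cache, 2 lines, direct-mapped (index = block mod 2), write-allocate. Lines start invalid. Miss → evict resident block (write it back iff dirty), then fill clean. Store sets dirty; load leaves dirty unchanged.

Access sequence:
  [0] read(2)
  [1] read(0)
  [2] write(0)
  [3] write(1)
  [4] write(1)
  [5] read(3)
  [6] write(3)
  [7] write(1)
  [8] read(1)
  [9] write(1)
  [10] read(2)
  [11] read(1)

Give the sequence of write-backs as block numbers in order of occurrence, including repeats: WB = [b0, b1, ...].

  0 | R B2 → L0 miss [-]
  1 | R B0 → L0 miss [-]
  2 | W B0 → L0 hit [D]
  3 | W B1 → L1 miss [D]
  4 | W B1 → L1 hit [D]
  5 | R B3 → L1 miss wb→B1 [-]
  6 | W B3 → L1 hit [D]
  7 | W B1 → L1 miss wb→B3 [D]
  8 | R B1 → L1 hit [D]
  9 | W B1 → L1 hit [D]
  10 | R B2 → L0 miss wb→B0 [-]
  11 | R B1 → L1 hit [D]

WB = [1, 3, 0]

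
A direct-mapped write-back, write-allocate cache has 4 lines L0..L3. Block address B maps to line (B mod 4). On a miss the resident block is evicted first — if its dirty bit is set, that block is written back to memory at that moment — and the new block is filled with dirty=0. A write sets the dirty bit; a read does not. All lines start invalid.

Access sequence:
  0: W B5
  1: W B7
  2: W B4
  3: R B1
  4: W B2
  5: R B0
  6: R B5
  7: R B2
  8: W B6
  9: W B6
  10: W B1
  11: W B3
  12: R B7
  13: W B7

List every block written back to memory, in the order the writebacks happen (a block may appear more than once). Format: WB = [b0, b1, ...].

WB = [5, 4, 2, 7, 3]

0: W B5 -> L1 miss  d=D]
1: W B7 -> L3 miss  d=D]
2: W B4 -> L0 miss  d=D]
3: R B1 -> L1 miss wb->B5  d=-]
4: W B2 -> L2 miss  d=D]
5: R B0 -> L0 miss wb->B4  d=-]
6: R B5 -> L1 miss  d=-]
7: R B2 -> L2 hit  d=D]
8: W B6 -> L2 miss wb->B2  d=D]
9: W B6 -> L2 hit  d=D]
10: W B1 -> L1 miss  d=D]
11: W B3 -> L3 miss wb->B7  d=D]
12: R B7 -> L3 miss wb->B3  d=-]
13: W B7 -> L3 hit  d=D]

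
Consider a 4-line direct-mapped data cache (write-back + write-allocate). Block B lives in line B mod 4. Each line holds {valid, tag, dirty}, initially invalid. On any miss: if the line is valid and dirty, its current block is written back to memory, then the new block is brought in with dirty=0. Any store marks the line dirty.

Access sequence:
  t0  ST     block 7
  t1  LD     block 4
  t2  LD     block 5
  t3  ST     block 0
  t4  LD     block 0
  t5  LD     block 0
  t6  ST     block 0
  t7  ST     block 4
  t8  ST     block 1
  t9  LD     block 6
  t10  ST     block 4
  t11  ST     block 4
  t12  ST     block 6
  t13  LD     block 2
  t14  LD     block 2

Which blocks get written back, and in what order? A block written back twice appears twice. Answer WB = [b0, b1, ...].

0: W B7 -> L3 miss  d=D]
1: R B4 -> L0 miss  d=-]
2: R B5 -> L1 miss  d=-]
3: W B0 -> L0 miss  d=D]
4: R B0 -> L0 hit  d=D]
5: R B0 -> L0 hit  d=D]
6: W B0 -> L0 hit  d=D]
7: W B4 -> L0 miss wb->B0  d=D]
8: W B1 -> L1 miss  d=D]
9: R B6 -> L2 miss  d=-]
10: W B4 -> L0 hit  d=D]
11: W B4 -> L0 hit  d=D]
12: W B6 -> L2 hit  d=D]
13: R B2 -> L2 miss wb->B6  d=-]
14: R B2 -> L2 hit  d=-]

WB = [0, 6]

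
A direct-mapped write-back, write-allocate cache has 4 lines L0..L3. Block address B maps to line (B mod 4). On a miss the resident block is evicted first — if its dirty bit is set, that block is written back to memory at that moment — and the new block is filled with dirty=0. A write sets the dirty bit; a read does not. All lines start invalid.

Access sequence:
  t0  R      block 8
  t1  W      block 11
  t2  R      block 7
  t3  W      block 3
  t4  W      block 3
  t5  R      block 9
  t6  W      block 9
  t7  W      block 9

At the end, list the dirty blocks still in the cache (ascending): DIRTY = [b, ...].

0: R B8 -> L0 miss  d=-]
1: W B11 -> L3 miss  d=D]
2: R B7 -> L3 miss wb->B11  d=-]
3: W B3 -> L3 miss  d=D]
4: W B3 -> L3 hit  d=D]
5: R B9 -> L1 miss  d=-]
6: W B9 -> L1 hit  d=D]
7: W B9 -> L1 hit  d=D]

DIRTY = [3, 9]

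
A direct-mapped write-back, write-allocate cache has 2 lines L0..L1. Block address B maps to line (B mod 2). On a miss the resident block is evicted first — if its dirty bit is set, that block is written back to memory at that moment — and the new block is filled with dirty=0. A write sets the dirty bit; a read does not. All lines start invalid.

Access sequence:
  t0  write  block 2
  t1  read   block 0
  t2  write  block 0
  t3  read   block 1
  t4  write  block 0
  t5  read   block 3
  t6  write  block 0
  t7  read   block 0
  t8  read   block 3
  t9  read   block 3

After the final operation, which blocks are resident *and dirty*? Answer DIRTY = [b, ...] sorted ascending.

DIRTY = [0]

0: W B2 → L0 miss [D]
1: R B0 → L0 miss wb→B2 [-]
2: W B0 → L0 hit [D]
3: R B1 → L1 miss [-]
4: W B0 → L0 hit [D]
5: R B3 → L1 miss [-]
6: W B0 → L0 hit [D]
7: R B0 → L0 hit [D]
8: R B3 → L1 hit [-]
9: R B3 → L1 hit [-]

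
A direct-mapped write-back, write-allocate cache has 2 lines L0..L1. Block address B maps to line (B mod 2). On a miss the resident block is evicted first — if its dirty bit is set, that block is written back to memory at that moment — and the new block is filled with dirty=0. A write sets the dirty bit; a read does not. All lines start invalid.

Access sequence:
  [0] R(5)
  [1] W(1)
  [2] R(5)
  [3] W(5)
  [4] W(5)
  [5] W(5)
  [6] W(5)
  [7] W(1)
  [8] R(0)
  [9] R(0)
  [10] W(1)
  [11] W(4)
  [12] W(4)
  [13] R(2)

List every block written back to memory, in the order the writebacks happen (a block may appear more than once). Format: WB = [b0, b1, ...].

WB = [1, 5, 4]

0: R B5 → L1 miss [-]
1: W B1 → L1 miss [D]
2: R B5 → L1 miss wb→B1 [-]
3: W B5 → L1 hit [D]
4: W B5 → L1 hit [D]
5: W B5 → L1 hit [D]
6: W B5 → L1 hit [D]
7: W B1 → L1 miss wb→B5 [D]
8: R B0 → L0 miss [-]
9: R B0 → L0 hit [-]
10: W B1 → L1 hit [D]
11: W B4 → L0 miss [D]
12: W B4 → L0 hit [D]
13: R B2 → L0 miss wb→B4 [-]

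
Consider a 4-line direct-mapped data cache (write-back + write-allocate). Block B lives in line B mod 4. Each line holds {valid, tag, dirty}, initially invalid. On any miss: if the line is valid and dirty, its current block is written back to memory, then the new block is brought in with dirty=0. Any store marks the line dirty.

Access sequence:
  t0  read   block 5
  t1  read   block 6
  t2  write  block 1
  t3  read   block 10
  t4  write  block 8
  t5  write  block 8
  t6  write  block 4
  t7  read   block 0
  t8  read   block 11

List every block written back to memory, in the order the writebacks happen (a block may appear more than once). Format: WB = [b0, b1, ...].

  0 | R B5 → L1 miss [-]
  1 | R B6 → L2 miss [-]
  2 | W B1 → L1 miss [D]
  3 | R B10 → L2 miss [-]
  4 | W B8 → L0 miss [D]
  5 | W B8 → L0 hit [D]
  6 | W B4 → L0 miss wb→B8 [D]
  7 | R B0 → L0 miss wb→B4 [-]
  8 | R B11 → L3 miss [-]

WB = [8, 4]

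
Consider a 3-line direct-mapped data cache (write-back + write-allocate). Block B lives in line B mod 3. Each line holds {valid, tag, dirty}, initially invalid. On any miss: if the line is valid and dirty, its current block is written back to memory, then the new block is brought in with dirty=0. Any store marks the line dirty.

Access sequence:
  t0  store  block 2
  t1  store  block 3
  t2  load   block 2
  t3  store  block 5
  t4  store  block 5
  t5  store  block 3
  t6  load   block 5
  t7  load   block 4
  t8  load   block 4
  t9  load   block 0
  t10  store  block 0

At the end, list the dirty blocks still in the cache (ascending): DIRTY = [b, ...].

DIRTY = [0, 5]

0: W B2 → L2 miss [D]
1: W B3 → L0 miss [D]
2: R B2 → L2 hit [D]
3: W B5 → L2 miss wb→B2 [D]
4: W B5 → L2 hit [D]
5: W B3 → L0 hit [D]
6: R B5 → L2 hit [D]
7: R B4 → L1 miss [-]
8: R B4 → L1 hit [-]
9: R B0 → L0 miss wb→B3 [-]
10: W B0 → L0 hit [D]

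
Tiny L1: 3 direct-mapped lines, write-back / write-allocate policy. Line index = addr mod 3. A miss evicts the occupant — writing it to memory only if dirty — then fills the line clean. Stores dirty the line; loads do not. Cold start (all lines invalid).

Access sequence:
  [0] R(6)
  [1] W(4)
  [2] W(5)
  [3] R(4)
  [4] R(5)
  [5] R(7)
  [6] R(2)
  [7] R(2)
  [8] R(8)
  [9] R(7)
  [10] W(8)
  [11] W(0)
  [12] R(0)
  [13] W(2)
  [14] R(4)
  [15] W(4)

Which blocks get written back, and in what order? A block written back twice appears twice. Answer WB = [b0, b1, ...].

WB = [4, 5, 8]

0: R B6 → L0 miss [-]
1: W B4 → L1 miss [D]
2: W B5 → L2 miss [D]
3: R B4 → L1 hit [D]
4: R B5 → L2 hit [D]
5: R B7 → L1 miss wb→B4 [-]
6: R B2 → L2 miss wb→B5 [-]
7: R B2 → L2 hit [-]
8: R B8 → L2 miss [-]
9: R B7 → L1 hit [-]
10: W B8 → L2 hit [D]
11: W B0 → L0 miss [D]
12: R B0 → L0 hit [D]
13: W B2 → L2 miss wb→B8 [D]
14: R B4 → L1 miss [-]
15: W B4 → L1 hit [D]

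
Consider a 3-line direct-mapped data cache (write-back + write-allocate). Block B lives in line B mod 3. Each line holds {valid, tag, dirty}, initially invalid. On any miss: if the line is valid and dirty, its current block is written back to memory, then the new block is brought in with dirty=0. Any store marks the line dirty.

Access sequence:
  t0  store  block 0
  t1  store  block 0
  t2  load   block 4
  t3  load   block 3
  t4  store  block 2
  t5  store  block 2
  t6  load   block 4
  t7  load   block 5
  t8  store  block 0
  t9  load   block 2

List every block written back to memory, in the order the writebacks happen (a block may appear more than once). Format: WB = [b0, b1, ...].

WB = [0, 2]

  0 | W B0 → L0 miss [D]
  1 | W B0 → L0 hit [D]
  2 | R B4 → L1 miss [-]
  3 | R B3 → L0 miss wb→B0 [-]
  4 | W B2 → L2 miss [D]
  5 | W B2 → L2 hit [D]
  6 | R B4 → L1 hit [-]
  7 | R B5 → L2 miss wb→B2 [-]
  8 | W B0 → L0 miss [D]
  9 | R B2 → L2 miss [-]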